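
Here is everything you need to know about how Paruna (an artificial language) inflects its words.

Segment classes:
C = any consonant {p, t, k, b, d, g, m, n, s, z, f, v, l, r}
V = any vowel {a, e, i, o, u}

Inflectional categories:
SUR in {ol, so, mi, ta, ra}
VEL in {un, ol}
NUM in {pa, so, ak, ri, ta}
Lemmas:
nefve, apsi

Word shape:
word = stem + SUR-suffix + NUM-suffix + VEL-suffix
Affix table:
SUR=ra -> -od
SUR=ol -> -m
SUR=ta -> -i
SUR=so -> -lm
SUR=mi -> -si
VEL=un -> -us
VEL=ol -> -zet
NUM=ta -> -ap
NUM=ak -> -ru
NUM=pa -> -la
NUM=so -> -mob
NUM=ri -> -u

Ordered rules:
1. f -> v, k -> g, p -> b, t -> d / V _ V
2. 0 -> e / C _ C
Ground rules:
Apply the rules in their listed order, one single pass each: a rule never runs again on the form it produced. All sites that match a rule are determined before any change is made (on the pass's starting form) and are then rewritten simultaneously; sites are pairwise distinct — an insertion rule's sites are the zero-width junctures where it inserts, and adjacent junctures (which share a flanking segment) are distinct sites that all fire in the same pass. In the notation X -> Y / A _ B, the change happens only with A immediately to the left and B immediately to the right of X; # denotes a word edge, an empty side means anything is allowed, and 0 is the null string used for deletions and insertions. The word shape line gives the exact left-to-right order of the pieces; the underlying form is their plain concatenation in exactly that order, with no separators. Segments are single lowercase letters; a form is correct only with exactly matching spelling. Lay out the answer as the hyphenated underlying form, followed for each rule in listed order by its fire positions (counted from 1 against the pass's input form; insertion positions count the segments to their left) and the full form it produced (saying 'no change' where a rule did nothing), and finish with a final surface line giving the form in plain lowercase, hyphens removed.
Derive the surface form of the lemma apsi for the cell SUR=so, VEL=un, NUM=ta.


underlying: apsi-lm-ap-us
1. f -> v, k -> g, p -> b, t -> d / V _ V: fires at position(s) 8: apsilmabus
2. 0 -> e / C _ C: inserts after position(s) 2, 5: apesilemabus
surface: apesilemabus


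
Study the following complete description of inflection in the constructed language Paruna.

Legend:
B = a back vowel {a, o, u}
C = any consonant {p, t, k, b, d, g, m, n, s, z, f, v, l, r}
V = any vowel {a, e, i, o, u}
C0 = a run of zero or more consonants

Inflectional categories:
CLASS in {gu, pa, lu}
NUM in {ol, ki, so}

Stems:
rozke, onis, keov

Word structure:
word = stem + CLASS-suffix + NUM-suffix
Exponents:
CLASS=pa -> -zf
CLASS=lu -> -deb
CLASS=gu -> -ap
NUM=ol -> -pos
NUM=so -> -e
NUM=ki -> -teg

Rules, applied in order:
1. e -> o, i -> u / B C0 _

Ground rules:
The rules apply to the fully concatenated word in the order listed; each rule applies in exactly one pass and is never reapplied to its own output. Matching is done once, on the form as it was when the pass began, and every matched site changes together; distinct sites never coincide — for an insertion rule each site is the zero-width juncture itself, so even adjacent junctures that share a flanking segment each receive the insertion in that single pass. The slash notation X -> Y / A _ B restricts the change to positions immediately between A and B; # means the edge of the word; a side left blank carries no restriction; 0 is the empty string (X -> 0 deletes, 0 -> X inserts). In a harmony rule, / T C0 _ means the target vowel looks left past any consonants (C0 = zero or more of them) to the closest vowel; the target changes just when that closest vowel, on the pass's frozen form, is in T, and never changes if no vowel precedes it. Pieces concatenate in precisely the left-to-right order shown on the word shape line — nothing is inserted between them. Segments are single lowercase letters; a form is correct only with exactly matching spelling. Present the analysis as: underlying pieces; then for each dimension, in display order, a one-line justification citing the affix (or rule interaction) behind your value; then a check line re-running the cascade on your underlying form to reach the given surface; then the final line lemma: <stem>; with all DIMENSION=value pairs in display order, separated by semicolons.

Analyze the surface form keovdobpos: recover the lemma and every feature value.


underlying: keov-deb-pos
CLASS=lu - signalled by the affix -deb
NUM=ol - signalled by the affix -pos
check: keovdebpos -> keovdobpos
lemma: keov; CLASS=lu; NUM=ol


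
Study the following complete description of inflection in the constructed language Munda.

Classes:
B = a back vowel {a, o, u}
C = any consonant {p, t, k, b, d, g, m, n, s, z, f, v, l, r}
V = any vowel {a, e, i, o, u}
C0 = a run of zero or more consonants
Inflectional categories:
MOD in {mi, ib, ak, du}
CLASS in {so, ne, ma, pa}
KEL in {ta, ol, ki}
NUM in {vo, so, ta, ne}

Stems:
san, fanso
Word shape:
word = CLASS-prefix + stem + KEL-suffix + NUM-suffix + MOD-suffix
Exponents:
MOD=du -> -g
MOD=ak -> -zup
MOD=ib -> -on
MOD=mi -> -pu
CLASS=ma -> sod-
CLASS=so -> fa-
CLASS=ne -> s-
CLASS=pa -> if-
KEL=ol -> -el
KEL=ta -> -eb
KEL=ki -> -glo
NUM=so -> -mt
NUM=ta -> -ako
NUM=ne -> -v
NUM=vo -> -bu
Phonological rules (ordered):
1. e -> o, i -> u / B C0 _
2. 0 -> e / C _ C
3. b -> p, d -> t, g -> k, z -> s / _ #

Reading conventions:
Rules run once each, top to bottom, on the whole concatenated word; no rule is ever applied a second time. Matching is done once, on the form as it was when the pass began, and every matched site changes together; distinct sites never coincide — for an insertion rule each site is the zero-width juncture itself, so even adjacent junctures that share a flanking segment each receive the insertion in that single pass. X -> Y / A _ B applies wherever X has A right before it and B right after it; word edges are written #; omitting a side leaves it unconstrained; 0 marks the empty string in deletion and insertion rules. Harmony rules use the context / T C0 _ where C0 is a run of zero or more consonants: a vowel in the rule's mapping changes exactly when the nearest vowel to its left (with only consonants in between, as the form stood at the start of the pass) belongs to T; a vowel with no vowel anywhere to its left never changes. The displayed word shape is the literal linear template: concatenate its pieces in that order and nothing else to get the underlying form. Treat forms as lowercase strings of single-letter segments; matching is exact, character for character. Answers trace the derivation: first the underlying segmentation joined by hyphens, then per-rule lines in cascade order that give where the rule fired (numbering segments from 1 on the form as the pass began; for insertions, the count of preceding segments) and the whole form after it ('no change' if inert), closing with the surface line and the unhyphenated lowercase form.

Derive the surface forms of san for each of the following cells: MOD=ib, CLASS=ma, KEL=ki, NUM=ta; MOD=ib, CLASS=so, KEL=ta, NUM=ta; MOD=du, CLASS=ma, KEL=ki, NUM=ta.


cell MOD=ib, CLASS=ma, KEL=ki, NUM=ta:
underlying: sod-san-glo-ako-on
1. e -> o, i -> u / B C0 _: no change
2. 0 -> e / C _ C: inserts after position(s) 3, 6, 7: sodesanegeloakoon
3. b -> p, d -> t, g -> k, z -> s / _ #: no change
surface: sodesanegeloakoon

cell MOD=ib, CLASS=so, KEL=ta, NUM=ta:
underlying: fa-san-eb-ako-on
1. e -> o, i -> u / B C0 _: fires at position(s) 6: fasanobakoon
2. 0 -> e / C _ C: no change
3. b -> p, d -> t, g -> k, z -> s / _ #: no change
surface: fasanobakoon

cell MOD=du, CLASS=ma, KEL=ki, NUM=ta:
underlying: sod-san-glo-ako-g
1. e -> o, i -> u / B C0 _: no change
2. 0 -> e / C _ C: inserts after position(s) 3, 6, 7: sodesanegeloakog
3. b -> p, d -> t, g -> k, z -> s / _ #: fires at position(s) 16: sodesanegeloakok
surface: sodesanegeloakok


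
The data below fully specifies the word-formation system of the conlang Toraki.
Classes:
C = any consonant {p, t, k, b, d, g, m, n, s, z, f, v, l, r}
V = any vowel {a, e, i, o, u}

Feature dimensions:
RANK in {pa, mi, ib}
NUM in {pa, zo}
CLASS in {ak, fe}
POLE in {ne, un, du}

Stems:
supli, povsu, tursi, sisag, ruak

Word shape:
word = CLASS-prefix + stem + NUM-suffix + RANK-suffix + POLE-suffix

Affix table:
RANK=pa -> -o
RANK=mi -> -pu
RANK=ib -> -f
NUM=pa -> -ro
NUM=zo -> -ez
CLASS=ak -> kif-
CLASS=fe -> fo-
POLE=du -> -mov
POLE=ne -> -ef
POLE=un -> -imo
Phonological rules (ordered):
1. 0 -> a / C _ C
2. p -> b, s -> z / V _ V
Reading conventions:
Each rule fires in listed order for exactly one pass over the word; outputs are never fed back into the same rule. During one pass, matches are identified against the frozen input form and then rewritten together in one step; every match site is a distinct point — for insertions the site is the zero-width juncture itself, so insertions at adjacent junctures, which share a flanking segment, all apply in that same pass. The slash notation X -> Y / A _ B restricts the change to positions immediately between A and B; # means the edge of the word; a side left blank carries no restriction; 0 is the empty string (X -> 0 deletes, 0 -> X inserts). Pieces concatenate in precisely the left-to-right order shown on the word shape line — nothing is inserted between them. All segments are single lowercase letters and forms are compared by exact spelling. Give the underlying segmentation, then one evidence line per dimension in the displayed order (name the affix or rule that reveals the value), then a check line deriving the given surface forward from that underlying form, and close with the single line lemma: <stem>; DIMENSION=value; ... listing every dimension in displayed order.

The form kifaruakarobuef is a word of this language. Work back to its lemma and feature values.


underlying: kif-ruak-ro-pu-ef
RANK=mi - signalled by the affix -pu
NUM=pa - signalled by the affix -ro
CLASS=ak - signalled by the affix kif-
POLE=ne - signalled by the affix -ef
check: kifruakropuef -> kifaruakaropuef -> kifaruakarobuef
lemma: ruak; RANK=mi; NUM=pa; CLASS=ak; POLE=ne


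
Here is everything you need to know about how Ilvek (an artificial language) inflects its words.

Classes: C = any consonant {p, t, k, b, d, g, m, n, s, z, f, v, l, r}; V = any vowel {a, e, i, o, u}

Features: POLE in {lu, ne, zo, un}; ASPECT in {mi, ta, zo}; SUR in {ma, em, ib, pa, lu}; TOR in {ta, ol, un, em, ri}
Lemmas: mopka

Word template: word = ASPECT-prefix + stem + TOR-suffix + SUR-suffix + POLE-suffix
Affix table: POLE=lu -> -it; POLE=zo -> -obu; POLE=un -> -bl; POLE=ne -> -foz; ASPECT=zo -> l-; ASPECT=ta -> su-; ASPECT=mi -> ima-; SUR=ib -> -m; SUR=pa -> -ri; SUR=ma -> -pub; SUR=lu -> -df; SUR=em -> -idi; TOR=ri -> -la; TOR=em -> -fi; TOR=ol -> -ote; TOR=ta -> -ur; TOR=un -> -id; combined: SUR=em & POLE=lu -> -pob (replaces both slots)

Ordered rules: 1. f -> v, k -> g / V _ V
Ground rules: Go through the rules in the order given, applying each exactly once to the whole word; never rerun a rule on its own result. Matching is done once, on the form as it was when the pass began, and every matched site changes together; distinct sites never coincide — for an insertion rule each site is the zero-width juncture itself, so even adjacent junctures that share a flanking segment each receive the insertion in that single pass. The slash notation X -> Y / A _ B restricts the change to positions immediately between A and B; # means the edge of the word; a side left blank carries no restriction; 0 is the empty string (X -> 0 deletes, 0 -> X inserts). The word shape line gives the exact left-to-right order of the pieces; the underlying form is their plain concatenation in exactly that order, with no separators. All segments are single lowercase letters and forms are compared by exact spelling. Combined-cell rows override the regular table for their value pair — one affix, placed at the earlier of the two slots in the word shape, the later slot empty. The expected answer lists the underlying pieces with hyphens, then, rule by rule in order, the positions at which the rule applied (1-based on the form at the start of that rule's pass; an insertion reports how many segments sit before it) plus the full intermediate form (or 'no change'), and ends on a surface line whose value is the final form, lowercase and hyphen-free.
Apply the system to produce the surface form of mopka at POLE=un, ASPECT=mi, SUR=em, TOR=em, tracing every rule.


underlying: ima-mopka-fi-idi-bl
1. f -> v, k -> g / V _ V: fires at position(s) 9: imamopkaviidibl
surface: imamopkaviidibl


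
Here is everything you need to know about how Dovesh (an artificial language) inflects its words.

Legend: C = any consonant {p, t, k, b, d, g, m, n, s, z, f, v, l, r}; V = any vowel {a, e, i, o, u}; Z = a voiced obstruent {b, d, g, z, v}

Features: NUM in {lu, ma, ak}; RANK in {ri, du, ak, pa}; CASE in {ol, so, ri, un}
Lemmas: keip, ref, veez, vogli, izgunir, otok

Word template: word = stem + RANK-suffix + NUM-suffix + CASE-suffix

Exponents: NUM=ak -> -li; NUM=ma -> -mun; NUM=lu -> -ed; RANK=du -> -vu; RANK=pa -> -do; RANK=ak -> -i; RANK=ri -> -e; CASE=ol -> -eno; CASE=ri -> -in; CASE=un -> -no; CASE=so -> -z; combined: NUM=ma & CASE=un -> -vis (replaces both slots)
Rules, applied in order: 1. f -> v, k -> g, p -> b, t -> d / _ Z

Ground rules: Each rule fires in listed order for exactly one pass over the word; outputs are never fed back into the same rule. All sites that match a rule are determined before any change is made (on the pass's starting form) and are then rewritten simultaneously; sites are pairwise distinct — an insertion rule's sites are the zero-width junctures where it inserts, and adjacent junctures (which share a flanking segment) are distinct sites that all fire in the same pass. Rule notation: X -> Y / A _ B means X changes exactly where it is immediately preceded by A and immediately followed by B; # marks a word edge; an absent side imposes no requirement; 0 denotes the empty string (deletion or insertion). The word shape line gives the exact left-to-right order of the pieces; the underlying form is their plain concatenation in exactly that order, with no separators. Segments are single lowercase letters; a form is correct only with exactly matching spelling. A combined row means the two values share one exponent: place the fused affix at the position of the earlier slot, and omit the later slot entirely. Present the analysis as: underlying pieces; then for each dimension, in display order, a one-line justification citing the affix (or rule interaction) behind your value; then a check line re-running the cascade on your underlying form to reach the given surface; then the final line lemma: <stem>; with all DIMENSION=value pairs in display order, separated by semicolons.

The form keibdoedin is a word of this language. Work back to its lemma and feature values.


underlying: keip-do-ed-in
NUM=lu - signalled by the affix -ed
RANK=pa - signalled by the affix -do
CASE=ri - signalled by the affix -in
check: keipdoedin -> keibdoedin
lemma: keip; NUM=lu; RANK=pa; CASE=ri


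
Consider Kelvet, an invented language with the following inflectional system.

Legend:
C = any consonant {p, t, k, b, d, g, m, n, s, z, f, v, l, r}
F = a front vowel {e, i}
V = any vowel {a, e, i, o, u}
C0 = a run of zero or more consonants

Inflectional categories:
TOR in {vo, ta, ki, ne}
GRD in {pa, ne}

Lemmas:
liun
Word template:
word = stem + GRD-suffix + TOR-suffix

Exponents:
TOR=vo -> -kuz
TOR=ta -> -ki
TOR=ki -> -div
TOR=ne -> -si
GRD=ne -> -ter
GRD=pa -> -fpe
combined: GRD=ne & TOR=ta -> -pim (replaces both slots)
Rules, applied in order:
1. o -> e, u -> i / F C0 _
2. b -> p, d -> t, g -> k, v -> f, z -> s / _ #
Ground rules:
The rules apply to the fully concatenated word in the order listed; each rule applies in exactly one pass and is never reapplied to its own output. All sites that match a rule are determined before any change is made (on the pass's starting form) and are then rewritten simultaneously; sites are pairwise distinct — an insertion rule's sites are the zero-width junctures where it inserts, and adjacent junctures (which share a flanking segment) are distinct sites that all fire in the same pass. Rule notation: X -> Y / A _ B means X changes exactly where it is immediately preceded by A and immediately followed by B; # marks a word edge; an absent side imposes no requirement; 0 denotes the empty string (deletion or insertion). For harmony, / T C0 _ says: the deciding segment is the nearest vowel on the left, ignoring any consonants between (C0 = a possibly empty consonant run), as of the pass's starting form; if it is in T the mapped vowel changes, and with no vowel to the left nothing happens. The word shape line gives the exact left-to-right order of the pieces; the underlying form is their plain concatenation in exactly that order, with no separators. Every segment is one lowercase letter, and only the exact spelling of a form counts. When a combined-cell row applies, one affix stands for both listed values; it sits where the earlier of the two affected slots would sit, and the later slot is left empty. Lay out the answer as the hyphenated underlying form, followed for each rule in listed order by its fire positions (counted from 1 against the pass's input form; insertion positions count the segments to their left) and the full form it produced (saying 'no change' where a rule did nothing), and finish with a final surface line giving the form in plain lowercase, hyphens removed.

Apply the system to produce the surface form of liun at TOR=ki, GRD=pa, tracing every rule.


underlying: liun-fpe-div
1. o -> e, u -> i / F C0 _: fires at position(s) 3: liinfpediv
2. b -> p, d -> t, g -> k, v -> f, z -> s / _ #: fires at position(s) 10: liinfpedif
surface: liinfpedif


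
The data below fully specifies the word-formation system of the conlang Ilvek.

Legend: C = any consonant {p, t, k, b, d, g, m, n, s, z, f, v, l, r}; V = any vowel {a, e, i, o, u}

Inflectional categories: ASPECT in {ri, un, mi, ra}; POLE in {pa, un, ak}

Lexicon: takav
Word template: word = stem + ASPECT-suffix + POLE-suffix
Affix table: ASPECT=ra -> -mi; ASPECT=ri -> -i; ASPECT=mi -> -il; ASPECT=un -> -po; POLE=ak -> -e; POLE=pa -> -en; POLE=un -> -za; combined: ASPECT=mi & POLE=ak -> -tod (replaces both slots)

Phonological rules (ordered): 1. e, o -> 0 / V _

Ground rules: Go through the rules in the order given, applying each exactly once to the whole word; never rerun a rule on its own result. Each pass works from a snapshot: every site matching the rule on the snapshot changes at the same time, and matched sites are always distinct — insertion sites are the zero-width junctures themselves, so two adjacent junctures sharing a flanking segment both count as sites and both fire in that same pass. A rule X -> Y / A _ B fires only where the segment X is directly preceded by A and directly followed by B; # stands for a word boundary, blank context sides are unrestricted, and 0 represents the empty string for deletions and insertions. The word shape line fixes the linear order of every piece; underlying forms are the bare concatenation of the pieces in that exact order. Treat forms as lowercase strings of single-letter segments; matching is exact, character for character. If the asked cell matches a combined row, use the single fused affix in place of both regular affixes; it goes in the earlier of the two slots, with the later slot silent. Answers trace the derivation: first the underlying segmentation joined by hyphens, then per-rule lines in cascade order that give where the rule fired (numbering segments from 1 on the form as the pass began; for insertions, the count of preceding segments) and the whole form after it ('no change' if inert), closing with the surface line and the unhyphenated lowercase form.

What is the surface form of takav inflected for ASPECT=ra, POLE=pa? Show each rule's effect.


underlying: takav-mi-en
1. e, o -> 0 / V _: fires at position(s) 8: takavmin
surface: takavmin


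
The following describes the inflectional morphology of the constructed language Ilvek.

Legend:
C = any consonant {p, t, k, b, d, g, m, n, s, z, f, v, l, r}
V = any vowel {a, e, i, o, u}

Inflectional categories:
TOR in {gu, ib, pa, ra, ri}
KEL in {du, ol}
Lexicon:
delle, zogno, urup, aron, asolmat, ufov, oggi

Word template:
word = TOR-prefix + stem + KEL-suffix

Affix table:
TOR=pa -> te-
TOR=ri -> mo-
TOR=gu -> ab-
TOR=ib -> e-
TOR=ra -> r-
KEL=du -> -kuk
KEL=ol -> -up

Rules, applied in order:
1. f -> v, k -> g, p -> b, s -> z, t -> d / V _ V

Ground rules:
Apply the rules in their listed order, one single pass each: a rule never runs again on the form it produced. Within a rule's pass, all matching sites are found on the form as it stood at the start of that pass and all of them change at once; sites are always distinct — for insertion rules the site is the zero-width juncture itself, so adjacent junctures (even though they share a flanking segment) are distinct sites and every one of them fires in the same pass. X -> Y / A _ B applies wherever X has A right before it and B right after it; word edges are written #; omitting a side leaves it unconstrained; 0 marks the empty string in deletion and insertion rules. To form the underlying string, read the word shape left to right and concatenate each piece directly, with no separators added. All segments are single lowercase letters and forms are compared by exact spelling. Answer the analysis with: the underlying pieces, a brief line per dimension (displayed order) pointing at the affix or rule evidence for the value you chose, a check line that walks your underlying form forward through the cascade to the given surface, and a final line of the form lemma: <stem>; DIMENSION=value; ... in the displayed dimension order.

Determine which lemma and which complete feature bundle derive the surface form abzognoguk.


underlying: ab-zogno-kuk
TOR=gu - signalled by the affix ab-
KEL=du - signalled by the affix -kuk
check: abzognokuk -> abzognoguk
lemma: zogno; TOR=gu; KEL=du


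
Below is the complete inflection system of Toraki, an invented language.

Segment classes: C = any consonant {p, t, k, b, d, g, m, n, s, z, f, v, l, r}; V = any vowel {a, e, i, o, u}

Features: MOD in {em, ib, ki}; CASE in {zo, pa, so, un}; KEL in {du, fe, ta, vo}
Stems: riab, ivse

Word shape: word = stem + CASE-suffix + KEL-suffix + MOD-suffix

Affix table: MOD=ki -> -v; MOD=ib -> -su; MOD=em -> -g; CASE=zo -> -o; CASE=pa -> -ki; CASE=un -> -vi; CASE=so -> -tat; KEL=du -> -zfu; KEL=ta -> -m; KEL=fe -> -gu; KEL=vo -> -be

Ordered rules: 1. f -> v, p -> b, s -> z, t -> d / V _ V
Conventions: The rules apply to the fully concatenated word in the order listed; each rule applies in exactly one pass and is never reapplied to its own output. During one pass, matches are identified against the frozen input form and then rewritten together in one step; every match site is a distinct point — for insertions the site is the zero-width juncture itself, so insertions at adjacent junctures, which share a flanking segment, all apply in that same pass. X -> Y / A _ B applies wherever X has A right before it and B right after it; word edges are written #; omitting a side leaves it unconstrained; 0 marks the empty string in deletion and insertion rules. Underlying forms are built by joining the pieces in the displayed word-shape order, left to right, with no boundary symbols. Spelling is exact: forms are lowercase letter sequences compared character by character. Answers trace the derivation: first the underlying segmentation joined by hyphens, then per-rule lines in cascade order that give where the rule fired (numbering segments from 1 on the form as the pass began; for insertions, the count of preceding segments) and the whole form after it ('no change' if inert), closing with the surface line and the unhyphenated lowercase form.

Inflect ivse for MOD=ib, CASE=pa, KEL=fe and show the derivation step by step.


underlying: ivse-ki-gu-su
1. f -> v, p -> b, s -> z, t -> d / V _ V: fires at position(s) 9: ivsekiguzu
surface: ivsekiguzu


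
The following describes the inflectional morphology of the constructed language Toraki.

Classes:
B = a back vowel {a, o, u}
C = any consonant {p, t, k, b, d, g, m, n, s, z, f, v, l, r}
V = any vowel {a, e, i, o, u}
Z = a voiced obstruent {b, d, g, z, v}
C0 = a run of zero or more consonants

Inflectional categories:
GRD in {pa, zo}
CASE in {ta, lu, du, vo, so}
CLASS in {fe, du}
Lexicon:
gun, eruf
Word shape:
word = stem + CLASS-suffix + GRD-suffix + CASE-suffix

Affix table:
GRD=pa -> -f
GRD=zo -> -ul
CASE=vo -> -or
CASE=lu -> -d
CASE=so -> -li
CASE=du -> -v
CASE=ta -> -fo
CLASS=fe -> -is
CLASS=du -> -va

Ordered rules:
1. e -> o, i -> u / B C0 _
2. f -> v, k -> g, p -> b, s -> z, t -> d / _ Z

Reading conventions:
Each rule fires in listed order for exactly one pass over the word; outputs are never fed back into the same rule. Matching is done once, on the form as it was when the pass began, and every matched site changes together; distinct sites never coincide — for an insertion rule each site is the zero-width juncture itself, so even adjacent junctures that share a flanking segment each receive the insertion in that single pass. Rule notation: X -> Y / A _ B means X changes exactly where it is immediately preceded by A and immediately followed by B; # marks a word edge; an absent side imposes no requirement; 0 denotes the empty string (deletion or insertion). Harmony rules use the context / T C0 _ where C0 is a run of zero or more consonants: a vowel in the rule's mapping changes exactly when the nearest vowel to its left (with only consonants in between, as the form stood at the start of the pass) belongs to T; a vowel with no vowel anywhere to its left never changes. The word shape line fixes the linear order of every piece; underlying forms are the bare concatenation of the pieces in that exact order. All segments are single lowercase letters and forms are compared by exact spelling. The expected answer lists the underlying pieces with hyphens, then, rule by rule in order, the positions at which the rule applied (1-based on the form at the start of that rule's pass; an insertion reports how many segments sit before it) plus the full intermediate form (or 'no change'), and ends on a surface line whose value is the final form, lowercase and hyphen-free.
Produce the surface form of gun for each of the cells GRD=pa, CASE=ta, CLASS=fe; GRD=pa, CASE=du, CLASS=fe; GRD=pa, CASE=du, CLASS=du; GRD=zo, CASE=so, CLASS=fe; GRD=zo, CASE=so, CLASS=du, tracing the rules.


cell GRD=pa, CASE=ta, CLASS=fe:
underlying: gun-is-f-fo
1. e -> o, i -> u / B C0 _: fires at position(s) 4: gunusffo
2. f -> v, k -> g, p -> b, s -> z, t -> d / _ Z: no change
surface: gunusffo

cell GRD=pa, CASE=du, CLASS=fe:
underlying: gun-is-f-v
1. e -> o, i -> u / B C0 _: fires at position(s) 4: gunusfv
2. f -> v, k -> g, p -> b, s -> z, t -> d / _ Z: fires at position(s) 6: gunusvv
surface: gunusvv

cell GRD=pa, CASE=du, CLASS=du:
underlying: gun-va-f-v
1. e -> o, i -> u / B C0 _: no change
2. f -> v, k -> g, p -> b, s -> z, t -> d / _ Z: fires at position(s) 6: gunvavv
surface: gunvavv

cell GRD=zo, CASE=so, CLASS=fe:
underlying: gun-is-ul-li
1. e -> o, i -> u / B C0 _: fires at position(s) 4, 9: gunusullu
2. f -> v, k -> g, p -> b, s -> z, t -> d / _ Z: no change
surface: gunusullu

cell GRD=zo, CASE=so, CLASS=du:
underlying: gun-va-ul-li
1. e -> o, i -> u / B C0 _: fires at position(s) 9: gunvaullu
2. f -> v, k -> g, p -> b, s -> z, t -> d / _ Z: no change
surface: gunvaullu


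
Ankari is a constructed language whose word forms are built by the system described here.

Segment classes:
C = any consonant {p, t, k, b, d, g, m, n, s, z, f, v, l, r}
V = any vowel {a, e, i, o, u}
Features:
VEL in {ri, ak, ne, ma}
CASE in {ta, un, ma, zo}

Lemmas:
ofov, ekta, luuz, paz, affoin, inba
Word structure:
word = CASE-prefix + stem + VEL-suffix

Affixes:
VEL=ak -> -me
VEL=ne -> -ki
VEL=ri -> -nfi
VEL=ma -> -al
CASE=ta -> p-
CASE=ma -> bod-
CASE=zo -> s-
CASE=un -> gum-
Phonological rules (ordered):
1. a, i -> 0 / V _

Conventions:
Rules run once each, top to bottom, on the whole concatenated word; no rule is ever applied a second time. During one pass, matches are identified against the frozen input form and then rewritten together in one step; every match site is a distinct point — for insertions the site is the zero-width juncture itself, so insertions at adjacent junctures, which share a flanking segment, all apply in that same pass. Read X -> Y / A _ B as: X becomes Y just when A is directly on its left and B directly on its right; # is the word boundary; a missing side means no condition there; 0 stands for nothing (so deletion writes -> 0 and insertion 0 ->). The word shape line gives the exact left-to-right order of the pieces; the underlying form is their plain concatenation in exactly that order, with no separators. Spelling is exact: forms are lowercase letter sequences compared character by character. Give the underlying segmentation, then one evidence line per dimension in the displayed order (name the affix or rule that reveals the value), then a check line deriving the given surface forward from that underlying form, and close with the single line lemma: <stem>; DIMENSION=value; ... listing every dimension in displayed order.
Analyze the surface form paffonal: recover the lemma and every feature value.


underlying: p-affoin-al
VEL=ma - signalled by the affix -al
CASE=ta - signalled by the affix p-
check: paffoinal -> paffonal
lemma: affoin; VEL=ma; CASE=ta


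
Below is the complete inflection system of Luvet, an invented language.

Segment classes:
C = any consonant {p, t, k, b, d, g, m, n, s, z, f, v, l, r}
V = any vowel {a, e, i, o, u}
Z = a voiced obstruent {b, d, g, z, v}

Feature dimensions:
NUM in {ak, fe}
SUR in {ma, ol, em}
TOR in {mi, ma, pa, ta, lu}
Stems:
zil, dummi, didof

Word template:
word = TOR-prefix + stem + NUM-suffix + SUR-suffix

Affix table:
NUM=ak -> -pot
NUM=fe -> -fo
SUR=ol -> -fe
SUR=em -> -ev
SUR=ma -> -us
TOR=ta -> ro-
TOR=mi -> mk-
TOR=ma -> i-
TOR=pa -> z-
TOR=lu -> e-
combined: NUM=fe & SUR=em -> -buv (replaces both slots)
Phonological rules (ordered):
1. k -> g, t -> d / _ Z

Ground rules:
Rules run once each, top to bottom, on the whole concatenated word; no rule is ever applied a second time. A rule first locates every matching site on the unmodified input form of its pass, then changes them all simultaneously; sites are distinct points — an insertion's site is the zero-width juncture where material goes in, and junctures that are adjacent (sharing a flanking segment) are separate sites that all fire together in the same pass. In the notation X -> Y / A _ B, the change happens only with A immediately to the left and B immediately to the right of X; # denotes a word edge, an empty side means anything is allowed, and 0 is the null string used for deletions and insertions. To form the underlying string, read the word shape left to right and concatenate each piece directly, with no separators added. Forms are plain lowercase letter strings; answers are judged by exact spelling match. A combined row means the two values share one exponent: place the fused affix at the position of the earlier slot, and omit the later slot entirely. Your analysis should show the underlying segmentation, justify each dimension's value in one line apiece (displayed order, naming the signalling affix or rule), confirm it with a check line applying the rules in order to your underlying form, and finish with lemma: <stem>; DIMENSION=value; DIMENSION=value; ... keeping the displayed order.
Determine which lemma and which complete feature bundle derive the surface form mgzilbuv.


underlying: mk-zil-buv
NUM=fe - signalled by the combined affix row
SUR=em - signalled by the combined affix row
TOR=mi - signalled by the affix mk-
check: mkzilbuv -> mgzilbuv
lemma: zil; NUM=fe; SUR=em; TOR=mi


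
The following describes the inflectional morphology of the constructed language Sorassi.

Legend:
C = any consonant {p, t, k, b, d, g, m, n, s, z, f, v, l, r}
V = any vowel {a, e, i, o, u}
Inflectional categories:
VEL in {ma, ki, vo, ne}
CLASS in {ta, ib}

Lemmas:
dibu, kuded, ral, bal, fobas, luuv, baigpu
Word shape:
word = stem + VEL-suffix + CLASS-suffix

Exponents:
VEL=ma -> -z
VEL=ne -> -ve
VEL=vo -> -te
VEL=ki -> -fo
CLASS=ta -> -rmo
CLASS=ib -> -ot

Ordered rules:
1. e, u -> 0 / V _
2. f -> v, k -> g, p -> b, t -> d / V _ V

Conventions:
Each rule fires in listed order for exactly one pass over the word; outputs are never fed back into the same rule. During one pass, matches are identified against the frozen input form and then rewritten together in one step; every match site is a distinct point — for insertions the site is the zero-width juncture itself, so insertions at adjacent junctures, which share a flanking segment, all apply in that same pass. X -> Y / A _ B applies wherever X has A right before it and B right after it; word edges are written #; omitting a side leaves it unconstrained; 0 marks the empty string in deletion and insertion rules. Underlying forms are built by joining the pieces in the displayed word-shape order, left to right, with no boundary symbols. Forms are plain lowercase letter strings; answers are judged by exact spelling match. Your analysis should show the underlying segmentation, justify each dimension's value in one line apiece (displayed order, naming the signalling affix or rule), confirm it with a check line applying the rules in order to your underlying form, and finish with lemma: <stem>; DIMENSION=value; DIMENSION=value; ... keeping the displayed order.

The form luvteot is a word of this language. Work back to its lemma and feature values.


underlying: luuv-te-ot
VEL=vo - signalled by the affix -te
CLASS=ib - signalled by the affix -ot
check: luuvteot -> luvteot -> luvteot
lemma: luuv; VEL=vo; CLASS=ib


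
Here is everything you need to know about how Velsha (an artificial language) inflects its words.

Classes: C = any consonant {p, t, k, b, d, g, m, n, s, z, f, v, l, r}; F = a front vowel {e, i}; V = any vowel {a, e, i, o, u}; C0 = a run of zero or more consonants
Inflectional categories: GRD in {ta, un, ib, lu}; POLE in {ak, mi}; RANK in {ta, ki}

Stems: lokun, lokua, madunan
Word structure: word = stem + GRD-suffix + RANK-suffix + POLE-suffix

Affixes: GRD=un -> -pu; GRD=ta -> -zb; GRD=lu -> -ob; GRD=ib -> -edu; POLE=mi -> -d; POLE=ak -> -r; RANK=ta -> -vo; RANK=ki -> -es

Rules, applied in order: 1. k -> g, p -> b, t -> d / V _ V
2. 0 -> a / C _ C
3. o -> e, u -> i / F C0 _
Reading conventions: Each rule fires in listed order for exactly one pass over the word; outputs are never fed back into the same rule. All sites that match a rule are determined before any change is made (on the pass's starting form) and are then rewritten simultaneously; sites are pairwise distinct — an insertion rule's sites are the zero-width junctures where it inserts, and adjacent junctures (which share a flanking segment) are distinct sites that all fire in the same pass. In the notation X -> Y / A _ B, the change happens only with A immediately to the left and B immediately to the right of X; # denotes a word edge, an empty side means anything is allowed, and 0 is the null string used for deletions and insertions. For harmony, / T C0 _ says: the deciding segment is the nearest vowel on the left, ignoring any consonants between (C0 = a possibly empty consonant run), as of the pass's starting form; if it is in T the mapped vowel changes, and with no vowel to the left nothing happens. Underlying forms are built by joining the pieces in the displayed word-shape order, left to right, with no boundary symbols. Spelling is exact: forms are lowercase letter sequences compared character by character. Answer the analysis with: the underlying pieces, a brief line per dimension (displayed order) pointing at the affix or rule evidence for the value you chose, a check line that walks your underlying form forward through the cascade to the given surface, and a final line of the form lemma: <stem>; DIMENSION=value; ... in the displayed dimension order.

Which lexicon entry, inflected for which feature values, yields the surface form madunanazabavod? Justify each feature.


underlying: madunan-zb-vo-d
GRD=ta - signalled by the affix -zb
POLE=mi - signalled by the affix -d
RANK=ta - signalled by the affix -vo
check: madunanzbvod -> madunanzbvod -> madunanazabavod -> madunanazabavod
lemma: madunan; GRD=ta; POLE=mi; RANK=ta


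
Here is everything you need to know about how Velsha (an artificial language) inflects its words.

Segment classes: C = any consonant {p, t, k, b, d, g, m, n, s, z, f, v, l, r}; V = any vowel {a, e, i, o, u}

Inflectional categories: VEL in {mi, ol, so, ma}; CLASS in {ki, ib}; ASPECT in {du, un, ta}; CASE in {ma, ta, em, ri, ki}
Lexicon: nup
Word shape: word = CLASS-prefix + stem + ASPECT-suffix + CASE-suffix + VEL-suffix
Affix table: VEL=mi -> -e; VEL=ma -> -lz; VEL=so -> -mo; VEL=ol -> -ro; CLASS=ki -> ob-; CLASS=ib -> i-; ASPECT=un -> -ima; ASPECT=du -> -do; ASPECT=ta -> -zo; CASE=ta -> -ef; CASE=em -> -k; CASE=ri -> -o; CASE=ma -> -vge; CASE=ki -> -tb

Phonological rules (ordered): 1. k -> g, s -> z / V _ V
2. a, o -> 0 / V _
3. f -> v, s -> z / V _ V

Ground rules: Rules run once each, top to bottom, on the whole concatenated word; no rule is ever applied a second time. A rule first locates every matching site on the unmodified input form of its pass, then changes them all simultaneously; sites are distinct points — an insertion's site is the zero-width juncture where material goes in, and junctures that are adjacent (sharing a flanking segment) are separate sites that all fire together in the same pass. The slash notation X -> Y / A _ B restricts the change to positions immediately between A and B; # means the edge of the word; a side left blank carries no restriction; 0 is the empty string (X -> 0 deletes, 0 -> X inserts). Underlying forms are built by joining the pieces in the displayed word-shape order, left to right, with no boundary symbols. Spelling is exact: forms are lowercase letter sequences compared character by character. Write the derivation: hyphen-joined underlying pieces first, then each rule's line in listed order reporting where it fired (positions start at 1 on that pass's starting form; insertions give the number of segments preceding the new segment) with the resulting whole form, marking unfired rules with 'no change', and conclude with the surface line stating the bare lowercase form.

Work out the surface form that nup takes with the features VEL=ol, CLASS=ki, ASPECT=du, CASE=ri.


underlying: ob-nup-do-o-ro
1. k -> g, s -> z / V _ V: no change
2. a, o -> 0 / V _: fires at position(s) 8: obnupdoro
3. f -> v, s -> z / V _ V: no change
surface: obnupdoro


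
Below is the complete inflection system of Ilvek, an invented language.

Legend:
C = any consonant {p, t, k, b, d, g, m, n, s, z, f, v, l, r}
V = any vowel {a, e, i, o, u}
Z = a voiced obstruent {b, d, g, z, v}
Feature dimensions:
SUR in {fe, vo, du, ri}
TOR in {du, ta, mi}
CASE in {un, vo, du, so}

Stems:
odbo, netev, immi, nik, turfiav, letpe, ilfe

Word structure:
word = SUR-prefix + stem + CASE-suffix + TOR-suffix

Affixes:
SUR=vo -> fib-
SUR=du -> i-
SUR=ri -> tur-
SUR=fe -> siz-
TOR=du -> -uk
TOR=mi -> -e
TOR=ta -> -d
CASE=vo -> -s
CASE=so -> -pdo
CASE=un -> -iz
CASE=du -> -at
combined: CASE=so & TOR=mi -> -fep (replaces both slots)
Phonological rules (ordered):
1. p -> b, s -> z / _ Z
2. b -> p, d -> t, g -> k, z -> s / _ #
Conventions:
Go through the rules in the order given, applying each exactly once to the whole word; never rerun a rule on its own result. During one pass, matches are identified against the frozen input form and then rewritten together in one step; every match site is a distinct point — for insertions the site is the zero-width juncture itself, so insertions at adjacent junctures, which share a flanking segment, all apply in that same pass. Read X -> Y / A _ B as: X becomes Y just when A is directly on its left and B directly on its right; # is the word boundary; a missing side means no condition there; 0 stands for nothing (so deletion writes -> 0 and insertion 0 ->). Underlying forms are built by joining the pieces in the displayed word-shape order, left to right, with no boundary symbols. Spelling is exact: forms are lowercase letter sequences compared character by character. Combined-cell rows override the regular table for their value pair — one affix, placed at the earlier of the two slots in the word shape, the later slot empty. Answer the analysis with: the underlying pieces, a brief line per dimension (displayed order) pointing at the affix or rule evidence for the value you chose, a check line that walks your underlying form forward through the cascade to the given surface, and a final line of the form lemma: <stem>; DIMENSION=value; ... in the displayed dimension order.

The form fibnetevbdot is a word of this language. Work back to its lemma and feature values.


underlying: fib-netev-pdo-d
SUR=vo - signalled by the affix fib-
TOR=ta - signalled by the affix -d
CASE=so - signalled by the affix -pdo
check: fibnetevpdod -> fibnetevbdod -> fibnetevbdot
lemma: netev; SUR=vo; TOR=ta; CASE=so
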